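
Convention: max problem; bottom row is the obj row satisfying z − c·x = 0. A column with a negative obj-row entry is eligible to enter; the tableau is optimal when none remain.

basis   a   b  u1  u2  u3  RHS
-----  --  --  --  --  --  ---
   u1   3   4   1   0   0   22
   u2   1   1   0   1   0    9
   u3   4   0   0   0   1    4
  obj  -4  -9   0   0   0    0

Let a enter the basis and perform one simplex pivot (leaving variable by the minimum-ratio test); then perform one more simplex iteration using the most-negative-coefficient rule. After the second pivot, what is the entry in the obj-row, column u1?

9/4

Ratio test on column a — row 1: 22/3 = 22/3; row 2: 9/1 = 9; row 3: 4/4 = 1. Minimum is 1 at row 3 (u3 leaves); pivot element 4.
Divide row 3 by 4; eliminate column a from the other rows.
Second iteration: most negative obj-row entry is -9 in column b, so b enters.
Ratio test on column b — row 1: 19/4 = 19/4; row 2: 8/1 = 8; row 3: entry 0 ≤ 0. Minimum is 19/4 at row 1 (u1 leaves); pivot element 4.
Divide row 1 by 4; eliminate column b from the other rows.
After both pivots, the entry at the obj-row, column u1 is 9/4.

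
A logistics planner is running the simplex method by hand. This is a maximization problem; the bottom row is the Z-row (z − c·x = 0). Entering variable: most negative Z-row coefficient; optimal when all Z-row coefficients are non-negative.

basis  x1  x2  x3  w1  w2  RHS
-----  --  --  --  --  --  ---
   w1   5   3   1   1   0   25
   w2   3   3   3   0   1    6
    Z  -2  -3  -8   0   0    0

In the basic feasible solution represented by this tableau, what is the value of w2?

6

w2 is basic (row 2); its value is the RHS of that row, 6.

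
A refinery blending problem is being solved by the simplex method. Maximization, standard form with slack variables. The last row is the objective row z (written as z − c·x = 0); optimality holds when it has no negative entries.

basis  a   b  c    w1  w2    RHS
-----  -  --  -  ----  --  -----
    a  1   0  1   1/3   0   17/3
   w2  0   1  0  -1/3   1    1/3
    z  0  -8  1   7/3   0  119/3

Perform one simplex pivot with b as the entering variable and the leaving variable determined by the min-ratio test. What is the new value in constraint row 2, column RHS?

Ratio test on column b — row 1: entry 0 ≤ 0; row 2: (1/3)/1 = 1/3. Minimum is 1/3 at row 2 (w2 leaves); pivot element 1.
Divide row 2 by 1; eliminate column b from the other rows.
In the new row 2, the RHS entry is the old entry divided by the pivot: (1/3)/1 = 1/3.

1/3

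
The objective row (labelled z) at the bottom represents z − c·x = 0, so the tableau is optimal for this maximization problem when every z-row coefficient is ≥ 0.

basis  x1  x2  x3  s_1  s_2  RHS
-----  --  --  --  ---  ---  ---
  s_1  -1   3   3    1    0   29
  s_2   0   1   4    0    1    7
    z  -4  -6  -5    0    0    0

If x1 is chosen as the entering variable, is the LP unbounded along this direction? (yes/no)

yes

Every constraint-row entry in column x1 is ≤ 0, so increasing x1 is unbounded.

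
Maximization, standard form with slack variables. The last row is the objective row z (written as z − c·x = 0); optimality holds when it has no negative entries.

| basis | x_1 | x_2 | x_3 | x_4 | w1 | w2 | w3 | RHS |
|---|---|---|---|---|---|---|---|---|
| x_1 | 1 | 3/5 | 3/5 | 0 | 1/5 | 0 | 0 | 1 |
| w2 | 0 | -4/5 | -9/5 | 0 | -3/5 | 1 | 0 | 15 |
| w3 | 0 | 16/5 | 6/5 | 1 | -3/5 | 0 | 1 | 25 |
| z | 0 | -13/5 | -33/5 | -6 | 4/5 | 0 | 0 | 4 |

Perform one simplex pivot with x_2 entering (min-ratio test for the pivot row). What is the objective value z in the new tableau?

Ratio test on column x_2 — row 1: 1/(3/5) = 5/3; row 2: entry -4/5 ≤ 0; row 3: 25/(16/5) = 125/16. Minimum is 5/3 at row 1 (x_1 leaves); pivot element 3/5.
Pivot on row 1; the z-row RHS becomes 4 − (-13/5)·(5/3) = 25/3.

25/3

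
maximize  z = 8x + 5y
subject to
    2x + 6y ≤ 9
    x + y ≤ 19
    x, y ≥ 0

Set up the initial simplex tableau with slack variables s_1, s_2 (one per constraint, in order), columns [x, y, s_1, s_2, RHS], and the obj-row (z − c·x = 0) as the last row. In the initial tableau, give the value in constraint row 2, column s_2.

Slack s_2 belongs to constraint 2; its column is the unit vector e_2, so the entry in row 2 is 1.

1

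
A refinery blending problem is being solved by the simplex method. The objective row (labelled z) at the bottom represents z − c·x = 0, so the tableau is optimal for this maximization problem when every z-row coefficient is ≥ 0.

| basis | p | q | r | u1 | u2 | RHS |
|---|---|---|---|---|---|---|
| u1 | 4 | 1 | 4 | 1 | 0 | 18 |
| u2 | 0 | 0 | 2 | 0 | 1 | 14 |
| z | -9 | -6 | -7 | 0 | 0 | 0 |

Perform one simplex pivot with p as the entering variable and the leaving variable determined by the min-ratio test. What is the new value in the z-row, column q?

Ratio test on column p — row 1: 18/4 = 9/2; row 2: entry 0 ≤ 0. Minimum is 9/2 at row 1 (u1 leaves); pivot element 4.
Divide row 1 by 4; eliminate column p from the other rows.
z-row update in column q: -6 − (-9)·(1/4) = -15/4.

-15/4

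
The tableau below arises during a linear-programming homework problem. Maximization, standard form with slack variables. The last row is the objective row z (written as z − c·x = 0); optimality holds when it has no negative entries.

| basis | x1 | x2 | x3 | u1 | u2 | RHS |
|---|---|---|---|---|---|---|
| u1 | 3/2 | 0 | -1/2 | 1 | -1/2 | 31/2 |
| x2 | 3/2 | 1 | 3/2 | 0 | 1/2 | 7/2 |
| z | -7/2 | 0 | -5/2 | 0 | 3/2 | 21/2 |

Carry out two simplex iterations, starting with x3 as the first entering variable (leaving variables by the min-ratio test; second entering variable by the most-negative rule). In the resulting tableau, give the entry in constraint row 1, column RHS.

12

Ratio test on column x3 — row 1: entry -1/2 ≤ 0; row 2: (7/2)/(3/2) = 7/3. Minimum is 7/3 at row 2 (x2 leaves); pivot element 3/2.
Divide row 2 by 3/2; eliminate column x3 from the other rows.
Second iteration: most negative z-row entry is -1 in column x1, so x1 enters.
Ratio test on column x1 — row 1: (50/3)/2 = 25/3; row 2: (7/3)/1 = 7/3. Minimum is 7/3 at row 2 (x3 leaves); pivot element 1.
Divide row 2 by 1; eliminate column x1 from the other rows.
After both pivots, the entry at constraint row 1, column RHS is 12.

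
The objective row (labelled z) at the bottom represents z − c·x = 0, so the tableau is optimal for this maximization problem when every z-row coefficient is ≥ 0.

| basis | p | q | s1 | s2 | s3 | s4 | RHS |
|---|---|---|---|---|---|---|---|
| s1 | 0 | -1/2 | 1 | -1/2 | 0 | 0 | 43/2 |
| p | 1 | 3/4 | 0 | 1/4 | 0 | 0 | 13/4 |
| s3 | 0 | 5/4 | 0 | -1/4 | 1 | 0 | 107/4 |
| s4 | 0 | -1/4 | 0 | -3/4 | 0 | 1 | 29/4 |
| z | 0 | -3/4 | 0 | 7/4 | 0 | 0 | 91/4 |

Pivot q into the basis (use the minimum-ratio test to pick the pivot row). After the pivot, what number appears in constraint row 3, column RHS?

Ratio test on column q — row 1: entry -1/2 ≤ 0; row 2: (13/4)/(3/4) = 13/3; row 3: (107/4)/(5/4) = 107/5; row 4: entry -1/4 ≤ 0. Minimum is 13/3 at row 2 (p leaves); pivot element 3/4.
Divide row 2 by 3/4; eliminate column q from the other rows.
Row 3 update in column RHS: 107/4 − (5/4)·(13/3) = 64/3.

64/3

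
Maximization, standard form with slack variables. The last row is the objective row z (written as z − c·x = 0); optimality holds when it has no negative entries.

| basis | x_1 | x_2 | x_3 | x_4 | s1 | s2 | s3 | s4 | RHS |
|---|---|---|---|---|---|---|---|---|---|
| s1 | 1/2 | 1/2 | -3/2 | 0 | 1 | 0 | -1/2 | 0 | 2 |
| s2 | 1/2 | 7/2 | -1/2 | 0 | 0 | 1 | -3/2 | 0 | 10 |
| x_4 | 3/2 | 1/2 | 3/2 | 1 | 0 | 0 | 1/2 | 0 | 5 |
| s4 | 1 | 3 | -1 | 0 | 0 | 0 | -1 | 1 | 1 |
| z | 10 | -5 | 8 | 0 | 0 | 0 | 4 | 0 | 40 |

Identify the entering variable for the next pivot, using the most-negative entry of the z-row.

x_2

Negative z-row entries: x_2: -5.
The most negative is -5 in column x_2, so x_2 enters.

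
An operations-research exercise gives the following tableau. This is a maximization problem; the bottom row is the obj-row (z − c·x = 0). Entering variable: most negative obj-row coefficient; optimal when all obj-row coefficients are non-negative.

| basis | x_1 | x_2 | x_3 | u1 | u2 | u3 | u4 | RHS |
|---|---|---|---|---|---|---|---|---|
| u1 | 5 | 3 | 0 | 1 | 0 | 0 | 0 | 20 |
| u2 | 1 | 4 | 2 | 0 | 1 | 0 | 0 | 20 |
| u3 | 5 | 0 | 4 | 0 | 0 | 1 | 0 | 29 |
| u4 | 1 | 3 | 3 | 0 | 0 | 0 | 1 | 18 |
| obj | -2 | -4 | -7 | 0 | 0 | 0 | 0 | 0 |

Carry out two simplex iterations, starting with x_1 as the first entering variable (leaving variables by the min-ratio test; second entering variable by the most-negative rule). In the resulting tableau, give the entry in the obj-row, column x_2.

Ratio test on column x_1 — row 1: 20/5 = 4; row 2: 20/1 = 20; row 3: 29/5 = 29/5; row 4: 18/1 = 18. Minimum is 4 at row 1 (u1 leaves); pivot element 5.
Divide row 1 by 5; eliminate column x_1 from the other rows.
Second iteration: most negative obj-row entry is -7 in column x_3, so x_3 enters.
Ratio test on column x_3 — row 1: entry 0 ≤ 0; row 2: 16/2 = 8; row 3: 9/4 = 9/4; row 4: 14/3 = 14/3. Minimum is 9/4 at row 3 (u3 leaves); pivot element 4.
Divide row 3 by 4; eliminate column x_3 from the other rows.
After both pivots, the entry at the obj-row, column x_2 is -161/20.

-161/20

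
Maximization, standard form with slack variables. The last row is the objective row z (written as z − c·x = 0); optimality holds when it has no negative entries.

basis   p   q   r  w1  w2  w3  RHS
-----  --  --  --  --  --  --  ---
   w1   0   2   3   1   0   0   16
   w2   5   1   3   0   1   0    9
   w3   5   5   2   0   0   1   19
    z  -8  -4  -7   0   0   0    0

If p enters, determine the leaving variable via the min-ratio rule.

w2

Column p entries and ratios — w1: 0 ≤ 0, skip; w2: 9/5 = 9/5; w3: 19/5 = 19/5.
Smallest ratio is 9/5 in the row of w2, so w2 leaves.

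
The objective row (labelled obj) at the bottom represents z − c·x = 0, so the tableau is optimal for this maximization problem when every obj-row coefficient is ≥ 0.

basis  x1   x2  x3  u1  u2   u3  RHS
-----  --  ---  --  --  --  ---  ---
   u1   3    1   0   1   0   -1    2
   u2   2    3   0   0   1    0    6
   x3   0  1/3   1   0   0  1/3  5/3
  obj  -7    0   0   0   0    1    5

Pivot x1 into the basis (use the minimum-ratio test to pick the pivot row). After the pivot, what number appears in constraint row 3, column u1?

0

Ratio test on column x1 — row 1: 2/3 = 2/3; row 2: 6/2 = 3; row 3: entry 0 ≤ 0. Minimum is 2/3 at row 1 (u1 leaves); pivot element 3.
Divide row 1 by 3; eliminate column x1 from the other rows.
Row 3 update in column u1: 0 − 0·(1/3) = 0.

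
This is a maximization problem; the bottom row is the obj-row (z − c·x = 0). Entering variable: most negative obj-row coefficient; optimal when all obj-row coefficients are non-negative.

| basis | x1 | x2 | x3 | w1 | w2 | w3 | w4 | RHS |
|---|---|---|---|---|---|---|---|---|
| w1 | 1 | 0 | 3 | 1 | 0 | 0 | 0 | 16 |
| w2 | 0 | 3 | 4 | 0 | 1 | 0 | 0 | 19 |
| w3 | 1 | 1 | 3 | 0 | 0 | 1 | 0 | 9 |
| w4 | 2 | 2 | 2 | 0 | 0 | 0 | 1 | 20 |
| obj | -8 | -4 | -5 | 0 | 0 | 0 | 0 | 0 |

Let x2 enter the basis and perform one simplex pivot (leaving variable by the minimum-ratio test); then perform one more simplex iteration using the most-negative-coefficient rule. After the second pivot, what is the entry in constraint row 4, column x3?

-4

Ratio test on column x2 — row 1: entry 0 ≤ 0; row 2: 19/3 = 19/3; row 3: 9/1 = 9; row 4: 20/2 = 10. Minimum is 19/3 at row 2 (w2 leaves); pivot element 3.
Divide row 2 by 3; eliminate column x2 from the other rows.
Second iteration: most negative obj-row entry is -8 in column x1, so x1 enters.
Ratio test on column x1 — row 1: 16/1 = 16; row 2: entry 0 ≤ 0; row 3: (8/3)/1 = 8/3; row 4: (22/3)/2 = 11/3. Minimum is 8/3 at row 3 (w3 leaves); pivot element 1.
Divide row 3 by 1; eliminate column x1 from the other rows.
After both pivots, the entry at constraint row 4, column x3 is -4.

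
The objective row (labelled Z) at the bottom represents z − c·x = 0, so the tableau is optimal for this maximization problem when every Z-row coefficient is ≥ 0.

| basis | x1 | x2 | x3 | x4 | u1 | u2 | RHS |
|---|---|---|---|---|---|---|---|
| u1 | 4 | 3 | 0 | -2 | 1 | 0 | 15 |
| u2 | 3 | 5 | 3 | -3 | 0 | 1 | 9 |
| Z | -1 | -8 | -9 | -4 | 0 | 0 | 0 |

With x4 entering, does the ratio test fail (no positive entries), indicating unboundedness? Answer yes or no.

Every constraint-row entry in column x4 is ≤ 0, so increasing x4 is unbounded.

yes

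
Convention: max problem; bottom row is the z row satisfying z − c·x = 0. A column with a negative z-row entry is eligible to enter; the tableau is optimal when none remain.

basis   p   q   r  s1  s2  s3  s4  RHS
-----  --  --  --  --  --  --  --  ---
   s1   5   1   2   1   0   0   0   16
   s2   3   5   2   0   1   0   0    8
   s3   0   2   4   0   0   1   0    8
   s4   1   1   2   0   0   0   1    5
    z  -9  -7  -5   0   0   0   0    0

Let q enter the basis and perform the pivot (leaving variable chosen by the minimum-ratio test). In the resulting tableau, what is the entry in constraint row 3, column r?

16/5

Ratio test on column q — row 1: 16/1 = 16; row 2: 8/5 = 8/5; row 3: 8/2 = 4; row 4: 5/1 = 5. Minimum is 8/5 at row 2 (s2 leaves); pivot element 5.
Divide row 2 by 5; eliminate column q from the other rows.
Row 3 update in column r: 4 − 2·(2/5) = 16/5.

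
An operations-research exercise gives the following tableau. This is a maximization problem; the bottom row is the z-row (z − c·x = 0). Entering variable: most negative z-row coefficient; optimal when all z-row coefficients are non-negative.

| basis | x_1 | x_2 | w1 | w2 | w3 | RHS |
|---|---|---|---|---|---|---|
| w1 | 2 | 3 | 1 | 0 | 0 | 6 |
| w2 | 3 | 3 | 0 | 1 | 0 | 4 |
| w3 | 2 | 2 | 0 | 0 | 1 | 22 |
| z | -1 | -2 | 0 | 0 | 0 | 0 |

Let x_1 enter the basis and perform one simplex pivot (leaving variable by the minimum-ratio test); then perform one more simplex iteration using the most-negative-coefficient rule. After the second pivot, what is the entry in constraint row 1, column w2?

-1

Ratio test on column x_1 — row 1: 6/2 = 3; row 2: 4/3 = 4/3; row 3: 22/2 = 11. Minimum is 4/3 at row 2 (w2 leaves); pivot element 3.
Divide row 2 by 3; eliminate column x_1 from the other rows.
Second iteration: most negative z-row entry is -1 in column x_2, so x_2 enters.
Ratio test on column x_2 — row 1: (10/3)/1 = 10/3; row 2: (4/3)/1 = 4/3; row 3: entry 0 ≤ 0. Minimum is 4/3 at row 2 (x_1 leaves); pivot element 1.
Divide row 2 by 1; eliminate column x_2 from the other rows.
After both pivots, the entry at constraint row 1, column w2 is -1.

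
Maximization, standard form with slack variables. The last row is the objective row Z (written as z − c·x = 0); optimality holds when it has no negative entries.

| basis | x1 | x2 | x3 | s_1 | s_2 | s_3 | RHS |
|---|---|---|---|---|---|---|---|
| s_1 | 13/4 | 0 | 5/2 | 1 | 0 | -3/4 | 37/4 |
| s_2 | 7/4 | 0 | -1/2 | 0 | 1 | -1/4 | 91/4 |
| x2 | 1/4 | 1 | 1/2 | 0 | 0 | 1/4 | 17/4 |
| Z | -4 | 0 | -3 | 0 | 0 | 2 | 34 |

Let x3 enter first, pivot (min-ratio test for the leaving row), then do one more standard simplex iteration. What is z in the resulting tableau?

590/13

Ratio test on column x3 — row 1: (37/4)/(5/2) = 37/10; row 2: entry -1/2 ≤ 0; row 3: (17/4)/(1/2) = 17/2. Minimum is 37/10 at row 1 (s_1 leaves); pivot element 5/2.
Pivot on row 1; the Z-row RHS becomes 34 − (-3)·(37/10) = 451/10.
Next entering variable (most negative Z-row entry -1/10): x1.
Ratio test on column x1 — row 1: (37/10)/(13/10) = 37/13; row 2: (123/5)/(12/5) = 41/4; row 3: entry -2/5 ≤ 0. Minimum is 37/13 at row 1 (x3 leaves); pivot element 13/10.
After the second pivot the Z-row RHS is 451/10 − (-1/10)·(37/13) = 590/13.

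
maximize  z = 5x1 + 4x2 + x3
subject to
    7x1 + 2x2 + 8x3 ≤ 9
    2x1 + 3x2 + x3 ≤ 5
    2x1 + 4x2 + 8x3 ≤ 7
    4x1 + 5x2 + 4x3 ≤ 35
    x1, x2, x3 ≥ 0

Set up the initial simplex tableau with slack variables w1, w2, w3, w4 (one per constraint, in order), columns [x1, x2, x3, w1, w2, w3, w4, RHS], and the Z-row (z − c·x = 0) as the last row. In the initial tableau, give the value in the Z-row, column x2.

The Z-row carries the negated objective coefficients: the x2 entry is -4.

-4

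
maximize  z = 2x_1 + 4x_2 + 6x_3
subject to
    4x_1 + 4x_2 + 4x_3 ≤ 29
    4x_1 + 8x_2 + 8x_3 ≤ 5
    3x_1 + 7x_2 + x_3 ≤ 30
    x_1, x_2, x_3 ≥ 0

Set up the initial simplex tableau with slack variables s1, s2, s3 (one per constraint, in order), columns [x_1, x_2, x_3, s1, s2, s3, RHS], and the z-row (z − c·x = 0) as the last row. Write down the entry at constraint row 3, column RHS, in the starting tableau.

The RHS of constraint 3 is b_3 = 30.

30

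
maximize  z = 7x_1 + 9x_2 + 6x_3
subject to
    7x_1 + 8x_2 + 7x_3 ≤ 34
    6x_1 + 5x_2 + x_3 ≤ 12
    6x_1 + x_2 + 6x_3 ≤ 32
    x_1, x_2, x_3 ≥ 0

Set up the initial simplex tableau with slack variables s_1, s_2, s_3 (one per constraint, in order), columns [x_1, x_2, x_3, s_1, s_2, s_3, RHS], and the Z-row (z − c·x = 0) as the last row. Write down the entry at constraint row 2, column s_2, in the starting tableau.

Slack s_2 belongs to constraint 2; its column is the unit vector e_2, so the entry in row 2 is 1.

1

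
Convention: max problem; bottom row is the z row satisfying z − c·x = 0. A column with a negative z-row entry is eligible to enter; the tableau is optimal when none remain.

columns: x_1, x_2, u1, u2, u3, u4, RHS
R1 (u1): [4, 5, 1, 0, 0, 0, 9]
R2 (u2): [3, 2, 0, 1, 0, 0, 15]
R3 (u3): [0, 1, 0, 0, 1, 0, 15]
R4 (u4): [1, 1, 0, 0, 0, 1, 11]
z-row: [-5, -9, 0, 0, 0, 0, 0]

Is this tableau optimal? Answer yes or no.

The z-row has a negative entry -9 in column x_2, so it is not optimal.

no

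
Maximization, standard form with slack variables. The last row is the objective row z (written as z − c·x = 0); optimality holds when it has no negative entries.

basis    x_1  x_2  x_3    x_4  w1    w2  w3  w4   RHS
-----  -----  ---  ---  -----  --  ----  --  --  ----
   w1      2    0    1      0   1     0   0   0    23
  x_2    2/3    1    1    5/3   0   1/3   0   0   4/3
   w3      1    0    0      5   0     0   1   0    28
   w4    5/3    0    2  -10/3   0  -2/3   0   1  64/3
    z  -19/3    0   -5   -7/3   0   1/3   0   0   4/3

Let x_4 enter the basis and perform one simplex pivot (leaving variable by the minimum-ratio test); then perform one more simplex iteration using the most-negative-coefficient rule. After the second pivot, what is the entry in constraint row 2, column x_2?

Ratio test on column x_4 — row 1: entry 0 ≤ 0; row 2: (4/3)/(5/3) = 4/5; row 3: 28/5 = 28/5; row 4: entry -10/3 ≤ 0. Minimum is 4/5 at row 2 (x_2 leaves); pivot element 5/3.
Divide row 2 by 5/3; eliminate column x_4 from the other rows.
Second iteration: most negative z-row entry is -27/5 in column x_1, so x_1 enters.
Ratio test on column x_1 — row 1: 23/2 = 23/2; row 2: (4/5)/(2/5) = 2; row 3: entry -1 ≤ 0; row 4: 24/3 = 8. Minimum is 2 at row 2 (x_4 leaves); pivot element 2/5.
Divide row 2 by 2/5; eliminate column x_1 from the other rows.
After both pivots, the entry at constraint row 2, column x_2 is 3/2.

3/2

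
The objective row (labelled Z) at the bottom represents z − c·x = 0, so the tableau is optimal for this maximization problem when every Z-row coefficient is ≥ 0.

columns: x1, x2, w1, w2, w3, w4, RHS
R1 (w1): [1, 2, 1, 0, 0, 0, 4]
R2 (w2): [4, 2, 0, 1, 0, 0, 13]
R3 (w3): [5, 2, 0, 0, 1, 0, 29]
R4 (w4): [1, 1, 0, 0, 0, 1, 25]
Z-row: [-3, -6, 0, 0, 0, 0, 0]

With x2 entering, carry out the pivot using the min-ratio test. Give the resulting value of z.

Ratio test on column x2 — row 1: 4/2 = 2; row 2: 13/2 = 13/2; row 3: 29/2 = 29/2; row 4: 25/1 = 25. Minimum is 2 at row 1 (w1 leaves); pivot element 2.
Pivot on row 1; the Z-row RHS becomes 0 − (-6)·2 = 12.

12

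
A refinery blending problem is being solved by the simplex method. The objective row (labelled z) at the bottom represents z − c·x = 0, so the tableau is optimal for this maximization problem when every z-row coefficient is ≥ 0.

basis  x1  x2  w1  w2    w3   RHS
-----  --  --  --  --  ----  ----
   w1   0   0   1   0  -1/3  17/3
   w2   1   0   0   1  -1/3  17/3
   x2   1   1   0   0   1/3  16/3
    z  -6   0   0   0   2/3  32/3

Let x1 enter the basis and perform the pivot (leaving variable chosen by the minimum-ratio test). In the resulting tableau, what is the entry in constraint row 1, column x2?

Ratio test on column x1 — row 1: entry 0 ≤ 0; row 2: (17/3)/1 = 17/3; row 3: (16/3)/1 = 16/3. Minimum is 16/3 at row 3 (x2 leaves); pivot element 1.
Divide row 3 by 1; eliminate column x1 from the other rows.
Row 1 update in column x2: 0 − 0·1 = 0.

0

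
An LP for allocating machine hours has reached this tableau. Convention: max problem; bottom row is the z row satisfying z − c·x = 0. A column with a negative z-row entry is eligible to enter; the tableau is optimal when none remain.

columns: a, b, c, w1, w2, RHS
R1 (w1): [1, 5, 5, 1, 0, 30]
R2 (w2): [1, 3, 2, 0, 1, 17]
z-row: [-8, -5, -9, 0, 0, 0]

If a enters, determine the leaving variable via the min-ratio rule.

w2

Column a entries and ratios — w1: 30/1 = 30; w2: 17/1 = 17.
Smallest ratio is 17 in the row of w2, so w2 leaves.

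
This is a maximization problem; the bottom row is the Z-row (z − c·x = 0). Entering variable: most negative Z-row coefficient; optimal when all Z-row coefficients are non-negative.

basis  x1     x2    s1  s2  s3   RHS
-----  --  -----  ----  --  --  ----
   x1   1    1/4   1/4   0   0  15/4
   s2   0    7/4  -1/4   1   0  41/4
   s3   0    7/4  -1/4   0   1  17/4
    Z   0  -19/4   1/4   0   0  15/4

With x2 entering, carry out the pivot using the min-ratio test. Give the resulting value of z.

107/7

Ratio test on column x2 — row 1: (15/4)/(1/4) = 15; row 2: (41/4)/(7/4) = 41/7; row 3: (17/4)/(7/4) = 17/7. Minimum is 17/7 at row 3 (s3 leaves); pivot element 7/4.
Pivot on row 3; the Z-row RHS becomes 15/4 − (-19/4)·(17/7) = 107/7.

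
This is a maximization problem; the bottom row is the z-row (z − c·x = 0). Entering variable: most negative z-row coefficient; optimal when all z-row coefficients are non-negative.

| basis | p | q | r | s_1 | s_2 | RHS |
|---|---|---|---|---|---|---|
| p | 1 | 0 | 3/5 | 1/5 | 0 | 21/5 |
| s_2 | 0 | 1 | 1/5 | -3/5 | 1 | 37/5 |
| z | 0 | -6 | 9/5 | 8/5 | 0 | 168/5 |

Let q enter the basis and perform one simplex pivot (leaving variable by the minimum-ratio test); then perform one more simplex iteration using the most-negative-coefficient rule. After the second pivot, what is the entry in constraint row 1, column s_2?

Ratio test on column q — row 1: entry 0 ≤ 0; row 2: (37/5)/1 = 37/5. Minimum is 37/5 at row 2 (s_2 leaves); pivot element 1.
Divide row 2 by 1; eliminate column q from the other rows.
Second iteration: most negative z-row entry is -2 in column s_1, so s_1 enters.
Ratio test on column s_1 — row 1: (21/5)/(1/5) = 21; row 2: entry -3/5 ≤ 0. Minimum is 21 at row 1 (p leaves); pivot element 1/5.
Divide row 1 by 1/5; eliminate column s_1 from the other rows.
After both pivots, the entry at constraint row 1, column s_2 is 0.

0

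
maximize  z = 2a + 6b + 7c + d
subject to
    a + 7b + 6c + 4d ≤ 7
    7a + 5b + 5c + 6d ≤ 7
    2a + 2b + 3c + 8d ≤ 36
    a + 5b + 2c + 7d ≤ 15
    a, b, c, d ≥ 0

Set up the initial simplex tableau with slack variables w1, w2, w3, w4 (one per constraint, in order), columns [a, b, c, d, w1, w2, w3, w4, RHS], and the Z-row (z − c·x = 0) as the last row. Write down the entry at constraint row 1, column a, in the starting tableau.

Constraint 1 has coefficient 1 on a.

1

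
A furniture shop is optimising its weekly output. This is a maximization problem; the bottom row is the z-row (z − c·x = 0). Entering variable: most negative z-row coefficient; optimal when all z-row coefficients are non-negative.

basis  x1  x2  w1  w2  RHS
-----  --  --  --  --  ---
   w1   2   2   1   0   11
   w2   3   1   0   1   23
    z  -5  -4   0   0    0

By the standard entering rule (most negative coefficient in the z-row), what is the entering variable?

x1

Negative z-row entries: x1: -5, x2: -4.
The most negative is -5 in column x1, so x1 enters.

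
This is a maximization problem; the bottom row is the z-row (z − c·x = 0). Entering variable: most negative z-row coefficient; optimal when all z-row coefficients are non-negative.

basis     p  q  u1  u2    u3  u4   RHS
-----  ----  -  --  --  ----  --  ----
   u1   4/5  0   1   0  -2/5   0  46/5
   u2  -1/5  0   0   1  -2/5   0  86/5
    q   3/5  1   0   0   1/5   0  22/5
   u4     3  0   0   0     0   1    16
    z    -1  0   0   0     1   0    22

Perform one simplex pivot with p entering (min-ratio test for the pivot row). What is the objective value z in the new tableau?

82/3

Ratio test on column p — row 1: (46/5)/(4/5) = 23/2; row 2: entry -1/5 ≤ 0; row 3: (22/5)/(3/5) = 22/3; row 4: 16/3 = 16/3. Minimum is 16/3 at row 4 (u4 leaves); pivot element 3.
Pivot on row 4; the z-row RHS becomes 22 − (-1)·(16/3) = 82/3.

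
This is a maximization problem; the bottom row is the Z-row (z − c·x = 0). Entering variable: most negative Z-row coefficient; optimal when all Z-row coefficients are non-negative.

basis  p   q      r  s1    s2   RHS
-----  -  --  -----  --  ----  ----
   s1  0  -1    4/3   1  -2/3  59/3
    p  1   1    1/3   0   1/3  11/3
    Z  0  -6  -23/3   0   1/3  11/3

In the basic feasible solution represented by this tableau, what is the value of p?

11/3

p is basic (row 2); its value is the RHS of that row, 11/3.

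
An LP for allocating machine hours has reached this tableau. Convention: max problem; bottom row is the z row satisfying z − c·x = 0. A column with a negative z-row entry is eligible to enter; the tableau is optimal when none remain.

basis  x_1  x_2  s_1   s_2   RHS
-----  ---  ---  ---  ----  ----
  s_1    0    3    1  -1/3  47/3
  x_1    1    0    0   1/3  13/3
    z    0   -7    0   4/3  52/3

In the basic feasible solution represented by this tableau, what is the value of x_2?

x_2 is not in the basis, so in the current basic feasible solution x_2 = 0.

0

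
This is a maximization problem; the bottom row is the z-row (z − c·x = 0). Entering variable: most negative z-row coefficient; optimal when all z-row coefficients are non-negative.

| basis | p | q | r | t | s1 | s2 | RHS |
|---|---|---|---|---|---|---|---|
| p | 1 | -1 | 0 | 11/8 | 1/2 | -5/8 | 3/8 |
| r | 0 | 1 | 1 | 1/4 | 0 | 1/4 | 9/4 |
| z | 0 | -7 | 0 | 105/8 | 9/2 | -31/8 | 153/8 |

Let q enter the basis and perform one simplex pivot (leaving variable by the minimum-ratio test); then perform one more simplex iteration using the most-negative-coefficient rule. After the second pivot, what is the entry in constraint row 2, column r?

Ratio test on column q — row 1: entry -1 ≤ 0; row 2: (9/4)/1 = 9/4. Minimum is 9/4 at row 2 (r leaves); pivot element 1.
Divide row 2 by 1; eliminate column q from the other rows.
Second iteration: most negative z-row entry is -17/8 in column s2, so s2 enters.
Ratio test on column s2 — row 1: entry -3/8 ≤ 0; row 2: (9/4)/(1/4) = 9. Minimum is 9 at row 2 (q leaves); pivot element 1/4.
Divide row 2 by 1/4; eliminate column s2 from the other rows.
After both pivots, the entry at constraint row 2, column r is 4.

4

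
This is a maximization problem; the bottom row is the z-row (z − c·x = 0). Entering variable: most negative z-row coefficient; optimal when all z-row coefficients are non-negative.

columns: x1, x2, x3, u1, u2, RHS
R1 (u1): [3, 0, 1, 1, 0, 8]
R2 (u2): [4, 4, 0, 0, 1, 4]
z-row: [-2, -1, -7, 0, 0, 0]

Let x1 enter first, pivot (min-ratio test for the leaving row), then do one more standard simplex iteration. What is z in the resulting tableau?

Ratio test on column x1 — row 1: 8/3 = 8/3; row 2: 4/4 = 1. Minimum is 1 at row 2 (u2 leaves); pivot element 4.
Pivot on row 2; the z-row RHS becomes 0 − (-2)·1 = 2.
Next entering variable (most negative z-row entry -7): x3.
Ratio test on column x3 — row 1: 5/1 = 5; row 2: entry 0 ≤ 0. Minimum is 5 at row 1 (u1 leaves); pivot element 1.
After the second pivot the z-row RHS is 2 − (-7)·5 = 37.

37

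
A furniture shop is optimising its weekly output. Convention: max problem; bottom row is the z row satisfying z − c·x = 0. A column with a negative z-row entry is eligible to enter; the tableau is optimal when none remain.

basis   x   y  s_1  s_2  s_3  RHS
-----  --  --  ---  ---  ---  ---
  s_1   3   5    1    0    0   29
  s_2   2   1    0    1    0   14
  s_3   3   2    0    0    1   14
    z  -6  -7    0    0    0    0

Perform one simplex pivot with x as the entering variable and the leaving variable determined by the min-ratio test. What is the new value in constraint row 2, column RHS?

14/3

Ratio test on column x — row 1: 29/3 = 29/3; row 2: 14/2 = 7; row 3: 14/3 = 14/3. Minimum is 14/3 at row 3 (s_3 leaves); pivot element 3.
Divide row 3 by 3; eliminate column x from the other rows.
Row 2 update in column RHS: 14 − 2·(14/3) = 14/3.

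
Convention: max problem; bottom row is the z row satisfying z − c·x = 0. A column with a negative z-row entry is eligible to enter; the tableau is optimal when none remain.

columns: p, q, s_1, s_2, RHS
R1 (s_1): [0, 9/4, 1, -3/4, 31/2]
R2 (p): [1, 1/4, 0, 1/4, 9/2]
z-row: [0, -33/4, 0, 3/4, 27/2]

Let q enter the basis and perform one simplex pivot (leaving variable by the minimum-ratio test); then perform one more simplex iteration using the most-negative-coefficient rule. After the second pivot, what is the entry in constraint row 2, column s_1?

-1/3

Ratio test on column q — row 1: (31/2)/(9/4) = 62/9; row 2: (9/2)/(1/4) = 18. Minimum is 62/9 at row 1 (s_1 leaves); pivot element 9/4.
Divide row 1 by 9/4; eliminate column q from the other rows.
Second iteration: most negative z-row entry is -2 in column s_2, so s_2 enters.
Ratio test on column s_2 — row 1: entry -1/3 ≤ 0; row 2: (25/9)/(1/3) = 25/3. Minimum is 25/3 at row 2 (p leaves); pivot element 1/3.
Divide row 2 by 1/3; eliminate column s_2 from the other rows.
After both pivots, the entry at constraint row 2, column s_1 is -1/3.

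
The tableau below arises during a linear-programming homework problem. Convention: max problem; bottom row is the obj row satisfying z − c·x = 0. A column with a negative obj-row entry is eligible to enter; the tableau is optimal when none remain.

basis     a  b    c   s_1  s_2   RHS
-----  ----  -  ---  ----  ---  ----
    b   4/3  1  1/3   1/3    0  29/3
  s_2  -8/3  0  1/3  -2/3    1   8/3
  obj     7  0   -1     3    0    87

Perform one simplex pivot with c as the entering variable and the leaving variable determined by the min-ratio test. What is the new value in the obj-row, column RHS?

Ratio test on column c — row 1: (29/3)/(1/3) = 29; row 2: (8/3)/(1/3) = 8. Minimum is 8 at row 2 (s_2 leaves); pivot element 1/3.
Divide row 2 by 1/3; eliminate column c from the other rows.
obj-row update in column RHS: 87 − (-1)·8 = 95.

95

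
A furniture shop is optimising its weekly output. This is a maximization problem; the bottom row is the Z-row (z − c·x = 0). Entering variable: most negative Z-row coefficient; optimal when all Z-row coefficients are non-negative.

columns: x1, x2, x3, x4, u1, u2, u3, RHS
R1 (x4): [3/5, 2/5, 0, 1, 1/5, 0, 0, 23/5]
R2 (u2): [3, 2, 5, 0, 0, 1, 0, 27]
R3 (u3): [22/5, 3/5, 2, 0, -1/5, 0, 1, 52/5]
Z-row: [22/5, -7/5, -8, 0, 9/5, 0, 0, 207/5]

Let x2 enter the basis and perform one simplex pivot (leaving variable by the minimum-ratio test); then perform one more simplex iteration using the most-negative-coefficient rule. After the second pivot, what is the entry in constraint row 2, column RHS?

Ratio test on column x2 — row 1: (23/5)/(2/5) = 23/2; row 2: 27/2 = 27/2; row 3: (52/5)/(3/5) = 52/3. Minimum is 23/2 at row 1 (x4 leaves); pivot element 2/5.
Divide row 1 by 2/5; eliminate column x2 from the other rows.
Second iteration: most negative Z-row entry is -8 in column x3, so x3 enters.
Ratio test on column x3 — row 1: entry 0 ≤ 0; row 2: 4/5 = 4/5; row 3: (7/2)/2 = 7/4. Minimum is 4/5 at row 2 (u2 leaves); pivot element 5.
Divide row 2 by 5; eliminate column x3 from the other rows.
After both pivots, the entry at constraint row 2, column RHS is 4/5.

4/5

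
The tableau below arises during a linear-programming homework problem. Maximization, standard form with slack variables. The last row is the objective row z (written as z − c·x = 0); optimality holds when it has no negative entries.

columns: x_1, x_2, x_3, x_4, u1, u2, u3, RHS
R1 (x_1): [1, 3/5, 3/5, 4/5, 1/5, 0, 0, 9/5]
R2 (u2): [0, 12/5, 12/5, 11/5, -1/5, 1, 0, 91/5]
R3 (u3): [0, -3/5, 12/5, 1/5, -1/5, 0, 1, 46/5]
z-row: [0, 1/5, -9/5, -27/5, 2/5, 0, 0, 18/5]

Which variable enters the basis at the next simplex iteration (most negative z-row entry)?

x_4

Negative z-row entries: x_3: -9/5, x_4: -27/5.
The most negative is -27/5 in column x_4, so x_4 enters.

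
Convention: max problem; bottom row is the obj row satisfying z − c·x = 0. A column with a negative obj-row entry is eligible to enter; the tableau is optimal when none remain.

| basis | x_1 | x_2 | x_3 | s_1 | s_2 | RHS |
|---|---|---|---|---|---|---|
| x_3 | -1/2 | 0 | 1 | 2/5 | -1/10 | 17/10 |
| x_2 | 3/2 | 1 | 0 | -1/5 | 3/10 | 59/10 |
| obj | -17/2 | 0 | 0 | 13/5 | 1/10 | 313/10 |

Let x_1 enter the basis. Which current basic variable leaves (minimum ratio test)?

x_2

Column x_1 entries and ratios — x_3: -1/2 ≤ 0, skip; x_2: (59/10)/(3/2) = 59/15.
Smallest ratio is 59/15 in the row of x_2, so x_2 leaves.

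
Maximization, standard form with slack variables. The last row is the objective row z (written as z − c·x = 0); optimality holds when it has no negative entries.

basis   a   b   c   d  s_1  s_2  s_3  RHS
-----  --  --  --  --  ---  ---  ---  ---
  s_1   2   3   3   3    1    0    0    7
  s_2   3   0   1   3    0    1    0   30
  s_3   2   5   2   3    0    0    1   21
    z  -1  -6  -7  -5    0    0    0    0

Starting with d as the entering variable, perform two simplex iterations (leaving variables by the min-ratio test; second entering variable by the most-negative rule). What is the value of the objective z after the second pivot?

Ratio test on column d — row 1: 7/3 = 7/3; row 2: 30/3 = 10; row 3: 21/3 = 7. Minimum is 7/3 at row 1 (s_1 leaves); pivot element 3.
Pivot on row 1; the z-row RHS becomes 0 − (-5)·(7/3) = 35/3.
Next entering variable (most negative z-row entry -2): c.
Ratio test on column c — row 1: (7/3)/1 = 7/3; row 2: entry -2 ≤ 0; row 3: entry -1 ≤ 0. Minimum is 7/3 at row 1 (d leaves); pivot element 1.
After the second pivot the z-row RHS is 35/3 − (-2)·(7/3) = 49/3.

49/3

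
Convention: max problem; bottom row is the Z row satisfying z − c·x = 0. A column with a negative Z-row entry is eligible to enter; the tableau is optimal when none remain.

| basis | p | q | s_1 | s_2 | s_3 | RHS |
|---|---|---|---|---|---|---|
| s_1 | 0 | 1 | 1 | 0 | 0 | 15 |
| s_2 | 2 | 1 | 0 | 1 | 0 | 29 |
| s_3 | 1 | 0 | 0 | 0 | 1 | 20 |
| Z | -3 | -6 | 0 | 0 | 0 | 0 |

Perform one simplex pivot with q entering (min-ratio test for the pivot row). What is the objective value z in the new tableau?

90

Ratio test on column q — row 1: 15/1 = 15; row 2: 29/1 = 29; row 3: entry 0 ≤ 0. Minimum is 15 at row 1 (s_1 leaves); pivot element 1.
Pivot on row 1; the Z-row RHS becomes 0 − (-6)·15 = 90.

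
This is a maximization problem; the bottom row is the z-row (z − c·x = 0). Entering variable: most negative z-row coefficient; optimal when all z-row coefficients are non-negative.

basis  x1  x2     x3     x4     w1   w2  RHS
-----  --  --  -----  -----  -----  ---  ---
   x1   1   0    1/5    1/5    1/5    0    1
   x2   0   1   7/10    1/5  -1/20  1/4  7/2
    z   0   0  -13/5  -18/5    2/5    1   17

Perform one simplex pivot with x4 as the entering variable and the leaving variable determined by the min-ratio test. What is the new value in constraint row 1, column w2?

0

Ratio test on column x4 — row 1: 1/(1/5) = 5; row 2: (7/2)/(1/5) = 35/2. Minimum is 5 at row 1 (x1 leaves); pivot element 1/5.
Divide row 1 by 1/5; eliminate column x4 from the other rows.
In the new row 1, the w2 entry is the old entry divided by the pivot: 0/(1/5) = 0.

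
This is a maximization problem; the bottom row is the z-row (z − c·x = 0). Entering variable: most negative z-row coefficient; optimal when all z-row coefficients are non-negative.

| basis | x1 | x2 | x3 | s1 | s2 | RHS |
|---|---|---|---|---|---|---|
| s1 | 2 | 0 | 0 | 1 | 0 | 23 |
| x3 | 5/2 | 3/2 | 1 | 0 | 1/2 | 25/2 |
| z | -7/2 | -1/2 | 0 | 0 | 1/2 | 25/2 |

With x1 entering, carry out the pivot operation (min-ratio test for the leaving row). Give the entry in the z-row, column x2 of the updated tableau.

8/5

Ratio test on column x1 — row 1: 23/2 = 23/2; row 2: (25/2)/(5/2) = 5. Minimum is 5 at row 2 (x3 leaves); pivot element 5/2.
Divide row 2 by 5/2; eliminate column x1 from the other rows.
z-row update in column x2: -1/2 − (-7/2)·(3/5) = 8/5.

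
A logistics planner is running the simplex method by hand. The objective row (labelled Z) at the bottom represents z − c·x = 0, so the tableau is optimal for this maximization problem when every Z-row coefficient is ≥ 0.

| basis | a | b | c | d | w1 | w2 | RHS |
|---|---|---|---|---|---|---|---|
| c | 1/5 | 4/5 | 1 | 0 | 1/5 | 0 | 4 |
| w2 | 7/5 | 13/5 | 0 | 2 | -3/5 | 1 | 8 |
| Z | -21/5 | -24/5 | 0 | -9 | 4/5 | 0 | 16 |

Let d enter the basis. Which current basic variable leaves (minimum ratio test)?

Column d entries and ratios — c: 0 ≤ 0, skip; w2: 8/2 = 4.
Smallest ratio is 4 in the row of w2, so w2 leaves.

w2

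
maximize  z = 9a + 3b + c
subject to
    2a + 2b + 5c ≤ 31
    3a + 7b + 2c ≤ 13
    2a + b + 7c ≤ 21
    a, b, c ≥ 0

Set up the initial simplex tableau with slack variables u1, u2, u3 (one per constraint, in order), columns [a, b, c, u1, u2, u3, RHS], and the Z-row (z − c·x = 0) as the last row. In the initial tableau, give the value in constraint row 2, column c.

2

Constraint 2 has coefficient 2 on c.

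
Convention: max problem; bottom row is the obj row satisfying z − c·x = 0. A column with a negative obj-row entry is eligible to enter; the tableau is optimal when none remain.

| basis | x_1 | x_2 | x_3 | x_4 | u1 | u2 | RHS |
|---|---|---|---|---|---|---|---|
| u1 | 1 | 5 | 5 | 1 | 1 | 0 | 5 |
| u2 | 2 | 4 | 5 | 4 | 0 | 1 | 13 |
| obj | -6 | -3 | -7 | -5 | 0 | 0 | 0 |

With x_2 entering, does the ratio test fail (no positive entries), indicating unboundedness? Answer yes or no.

no

Column x_2 has positive entries in row(s) 1, 2, so the ratio test bounds it — not unbounded.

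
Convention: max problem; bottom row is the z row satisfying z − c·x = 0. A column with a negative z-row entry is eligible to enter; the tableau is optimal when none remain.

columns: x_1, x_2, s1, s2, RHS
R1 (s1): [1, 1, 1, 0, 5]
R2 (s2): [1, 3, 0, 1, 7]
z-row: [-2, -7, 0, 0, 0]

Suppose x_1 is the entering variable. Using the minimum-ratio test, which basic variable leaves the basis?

Column x_1 entries and ratios — s1: 5/1 = 5; s2: 7/1 = 7.
Smallest ratio is 5 in the row of s1, so s1 leaves.

s1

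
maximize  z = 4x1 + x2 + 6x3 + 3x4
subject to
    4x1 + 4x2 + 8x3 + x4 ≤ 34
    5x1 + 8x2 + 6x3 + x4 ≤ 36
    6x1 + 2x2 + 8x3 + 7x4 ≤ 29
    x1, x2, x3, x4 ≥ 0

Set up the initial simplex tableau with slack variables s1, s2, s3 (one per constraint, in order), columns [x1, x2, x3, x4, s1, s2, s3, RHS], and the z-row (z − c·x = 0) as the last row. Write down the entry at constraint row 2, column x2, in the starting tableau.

8

Constraint 2 has coefficient 8 on x2.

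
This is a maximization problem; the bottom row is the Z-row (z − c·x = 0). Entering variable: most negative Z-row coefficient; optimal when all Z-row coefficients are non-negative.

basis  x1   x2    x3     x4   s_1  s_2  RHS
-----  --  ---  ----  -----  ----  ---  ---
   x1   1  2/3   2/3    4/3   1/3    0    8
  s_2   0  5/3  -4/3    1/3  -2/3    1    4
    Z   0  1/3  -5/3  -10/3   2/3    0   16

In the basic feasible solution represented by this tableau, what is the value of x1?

8

x1 is basic (row 1); its value is the RHS of that row, 8.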